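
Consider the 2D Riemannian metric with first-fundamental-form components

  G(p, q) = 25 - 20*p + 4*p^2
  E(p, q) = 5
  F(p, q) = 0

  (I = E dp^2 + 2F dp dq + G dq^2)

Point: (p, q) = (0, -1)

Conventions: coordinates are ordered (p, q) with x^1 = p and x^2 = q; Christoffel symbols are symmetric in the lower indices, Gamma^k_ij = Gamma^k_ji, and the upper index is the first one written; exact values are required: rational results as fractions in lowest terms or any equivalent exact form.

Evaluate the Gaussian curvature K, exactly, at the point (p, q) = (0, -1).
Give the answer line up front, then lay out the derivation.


Answer: K = 0

E = 5, F = 0, G = 25, EG - F^2 = 125 at the point
E_p = 0, E_q = 0, F_p = 0, F_q = 0, G_p = -20, G_q = 0
E_qq = 0, F_pq = 0, G_pp = 8
Brioschi: K = (det M1 - det M2) / (EG - F^2)^2 with the standard first/second-derivative matrices M1, M2.
M1 = [[-E_qq/2 + F_pq - G_pp/2, E_p/2, F_p - E_q/2], [F_q - G_p/2, E, F], [G_q/2, F, G]] = [[-4, 0, 0], [10, 5, 0], [0, 0, 25]]; det M1 = -500
M2 = [[0, E_q/2, G_p/2], [E_q/2, E, F], [G_p/2, F, G]] = [[0, 0, -10], [0, 5, 0], [-10, 0, 25]]; det M2 = -500
det M1 - det M2 = 0; K = 0 / (125)^2 = 0


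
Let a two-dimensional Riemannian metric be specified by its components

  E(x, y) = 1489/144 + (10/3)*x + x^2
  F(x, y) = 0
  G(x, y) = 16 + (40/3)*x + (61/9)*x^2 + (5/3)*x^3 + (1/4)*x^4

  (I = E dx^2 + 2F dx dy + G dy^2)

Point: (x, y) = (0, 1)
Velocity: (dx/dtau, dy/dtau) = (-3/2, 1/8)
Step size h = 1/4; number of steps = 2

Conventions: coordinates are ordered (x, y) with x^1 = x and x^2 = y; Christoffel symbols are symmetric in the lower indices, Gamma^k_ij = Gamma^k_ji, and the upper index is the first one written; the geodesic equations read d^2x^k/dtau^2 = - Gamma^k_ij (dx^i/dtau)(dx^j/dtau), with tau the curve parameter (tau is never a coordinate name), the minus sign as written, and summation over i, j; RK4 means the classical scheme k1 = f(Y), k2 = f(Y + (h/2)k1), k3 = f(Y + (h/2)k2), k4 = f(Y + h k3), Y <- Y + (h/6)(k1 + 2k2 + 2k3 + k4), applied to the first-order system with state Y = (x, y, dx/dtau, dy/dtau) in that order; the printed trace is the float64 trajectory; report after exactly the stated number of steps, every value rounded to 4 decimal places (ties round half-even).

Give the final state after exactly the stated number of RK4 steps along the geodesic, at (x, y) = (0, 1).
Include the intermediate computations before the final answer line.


f(Y) = (dx/dtau, dy/dtau, -Gamma^x_ij Y'^i Y'^j, -Gamma^y_ij Y'^i Y'^j) with the Gammas evaluated at the stage position; h = 0.250000; intermediate values shown to 6 dp
step 0: x = 0.0000, y = 1.0000, dx/dtau = -1.5000, dy/dtau = 0.1250
step 1:
  k1: at (x, y) = (0.000000, 1.000000), (dx/dtau, dy/dtau) = (-1.500000, 0.125000); Gamma_xxx = 0.161182, Gamma_xxy = 0.000000, Gamma_xyy = -0.644728, Gamma_yxx = 0.000000, Gamma_yxy = 0.416667, Gamma_yyy = 0.000000; k1 = (-1.500000, 0.125000, -0.352586, 0.156250)
  k2: at (x, y) = (-0.187500, 1.015625), (dx/dtau, dy/dtau) = (-1.544073, 0.144531); Gamma_xxx = 0.151703, Gamma_xxy = 0.000000, Gamma_xyy = -0.562070, Gamma_yxx = 0.000000, Gamma_yxy = 0.399227, Gamma_yyy = 0.000000; k2 = (-1.544073, 0.144531, -0.349942, 0.178188)
  k3: at (x, y) = (-0.193009, 1.018066), (dx/dtau, dy/dtau) = (-1.543743, 0.147274); Gamma_xxx = 0.151390, Gamma_xxy = 0.000000, Gamma_xyy = -0.559681, Gamma_yxx = 0.000000, Gamma_yxy = 0.398615, Gamma_yyy = 0.000000; k3 = (-1.543743, 0.147274, -0.348645, 0.181252)
  k4: at (x, y) = (-0.385936, 1.036818), (dx/dtau, dy/dtau) = (-1.587161, 0.170313); Gamma_xxx = 0.139168, Gamma_xxy = 0.000000, Gamma_xyy = -0.477520, Gamma_yxx = 0.000000, Gamma_yxy = 0.373255, Gamma_yyy = 0.000000; k4 = (-1.587161, 0.170313, -0.336724, 0.201792)
  Y <- Y + (h/6)(k1 + 2k2 + 2k3 + k4): x = -0.3859, y = 1.0366, dx/dtau = -1.5869, dy/dtau = 0.1699
step 2:
  k1: at (x, y) = (-0.385950, 1.036622), (dx/dtau, dy/dtau) = (-1.586937, 0.169872); Gamma_xxx = 0.139167, Gamma_xxy = 0.000000, Gamma_xyy = -0.477514, Gamma_yxx = 0.000000, Gamma_yxy = 0.373253, Gamma_yyy = 0.000000; k1 = (-1.586937, 0.169872, -0.336694, 0.201240)
  k2: at (x, y) = (-0.584317, 1.057856), (dx/dtau, dy/dtau) = (-1.629024, 0.195027); Gamma_xxx = 0.123924, Gamma_xxy = 0.000000, Gamma_xyy = -0.396167, Gamma_yxx = 0.000000, Gamma_yxy = 0.338567, Gamma_yyy = 0.000000; k2 = (-1.629024, 0.195027, -0.313791, 0.215128)
  k3: at (x, y) = (-0.589578, 1.061000), (dx/dtau, dy/dtau) = (-1.626161, 0.196763); Gamma_xxx = 0.123482, Gamma_xxy = 0.000000, Gamma_xyy = -0.394053, Gamma_yxx = 0.000000, Gamma_yxy = 0.337522, Gamma_yyy = 0.000000; k3 = (-1.626161, 0.196763, -0.311280, 0.215992)
  k4: at (x, y) = (-0.792490, 1.085812), (dx/dtau, dy/dtau) = (-1.664757, 0.223870); Gamma_xxx = 0.104985, Gamma_xxy = 0.000000, Gamma_xyy = -0.314241, Gamma_yxx = 0.000000, Gamma_yxy = 0.292054, Gamma_yyy = 0.000000; k4 = (-1.664757, 0.223870, -0.275208, 0.217690)
  Y <- Y + (h/6)(k1 + 2k2 + 2k3 + k4): x = -0.7927, y = 1.0857, dx/dtau = -1.6645, dy/dtau = 0.2233

Answer: x = -0.7927, y = 1.0857, dx/dtau = -1.6645, dy/dtau = 0.2233


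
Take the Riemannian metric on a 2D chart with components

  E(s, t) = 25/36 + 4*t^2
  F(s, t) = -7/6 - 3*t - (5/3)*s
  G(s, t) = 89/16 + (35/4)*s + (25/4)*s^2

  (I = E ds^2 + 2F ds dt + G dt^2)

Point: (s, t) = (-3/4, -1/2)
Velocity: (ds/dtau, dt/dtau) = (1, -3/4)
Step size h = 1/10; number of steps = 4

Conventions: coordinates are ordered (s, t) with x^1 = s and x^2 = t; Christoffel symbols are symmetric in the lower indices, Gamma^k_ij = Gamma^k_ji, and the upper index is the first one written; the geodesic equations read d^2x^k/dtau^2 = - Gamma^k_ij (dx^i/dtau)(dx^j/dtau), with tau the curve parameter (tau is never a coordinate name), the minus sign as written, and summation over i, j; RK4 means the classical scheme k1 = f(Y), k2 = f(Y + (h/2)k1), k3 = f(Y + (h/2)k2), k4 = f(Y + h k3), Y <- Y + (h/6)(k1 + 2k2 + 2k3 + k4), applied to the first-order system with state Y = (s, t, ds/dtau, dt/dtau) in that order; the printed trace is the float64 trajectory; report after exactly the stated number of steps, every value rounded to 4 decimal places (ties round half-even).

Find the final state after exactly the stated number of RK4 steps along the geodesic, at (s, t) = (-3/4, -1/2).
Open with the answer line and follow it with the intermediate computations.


Answer: s = -0.4379, t = -0.7466, ds/dtau = 0.6205, dt/dtau = -0.4926

f(Y) = (ds/dtau, dt/dtau, -Gamma^s_ij Y'^i Y'^j, -Gamma^t_ij Y'^i Y'^j) with the Gammas evaluated at the stage position; h = 0.100000; intermediate values shown to 6 dp
step 0: s = -0.7500, t = -0.5000, ds/dtau = 1.0000, dt/dtau = -0.7500
step 1:
  k1: at (s, t) = (-0.750000, -0.500000), (ds/dtau, dt/dtau) = (1.000000, -0.750000); Gamma_sss = -0.300618, Gamma_sst = -2.583931, Gamma_stt = -3.850865, Gamma_tss = 0.321714, Gamma_tst = 1.502101, Gamma_ttt = 2.423733; k1 = (1.000000, -0.750000, -1.409166, 0.568088)
  k2: at (s, t) = (-0.700000, -0.537500), (ds/dtau, dt/dtau) = (0.929542, -0.721596); Gamma_sss = -0.384873, Gamma_sst = -2.654298, Gamma_stt = -3.703672, Gamma_tss = 0.441577, Gamma_tst = 1.712022, Gamma_ttt = 2.388868; k2 = (0.929542, -0.721596, -1.299706, 0.671261)
  k3: at (s, t) = (-0.703523, -0.536080), (ds/dtau, dt/dtau) = (0.935015, -0.716437); Gamma_sss = -0.384585, Gamma_sst = -2.656449, Gamma_stt = -3.713836, Gamma_tss = 0.439353, Gamma_tst = 1.706261, Gamma_ttt = 2.397743; k3 = (0.935015, -0.716437, -1.316529, 0.671154)
  k4: at (s, t) = (-0.656499, -0.571644), (ds/dtau, dt/dtau) = (0.868347, -0.682885); Gamma_sss = -0.436981, Gamma_sst = -2.656692, Gamma_stt = -3.527248, Gamma_tss = 0.532528, Gamma_tst = 1.845394, Gamma_ttt = 2.306390; k4 = (0.868347, -0.682885, -1.176373, 0.711484)
  Y <- Y + (h/6)(k1 + 2k2 + 2k3 + k4): s = -0.6567, t = -0.5718, ds/dtau = 0.8697, dt/dtau = -0.6839
step 2:
  k1: at (s, t) = (-0.656709, -0.571816), (ds/dtau, dt/dtau) = (0.869700, -0.683927); Gamma_sss = -0.437904, Gamma_sst = -2.657750, Gamma_stt = -3.527335, Gamma_tss = 0.533581, Gamma_tst = 1.846564, Gamma_ttt = 2.307770; k1 = (0.869700, -0.683927, -1.180566, 0.713652)
  k2: at (s, t) = (-0.613224, -0.606012), (ds/dtau, dt/dtau) = (0.810672, -0.648244); Gamma_sss = -0.467656, Gamma_sst = -2.613071, Gamma_stt = -3.329201, Gamma_tss = 0.604603, Gamma_tst = 1.929708, Gamma_ttt = 2.187271; k2 = (0.810672, -0.648244, -1.040070, 0.711700)
  k3: at (s, t) = (-0.616175, -0.604228), (ds/dtau, dt/dtau) = (0.817696, -0.648342); Gamma_sss = -0.467847, Gamma_sst = -2.618489, Gamma_stt = -3.341469, Gamma_tss = 0.602592, Gamma_tst = 1.927962, Gamma_ttt = 2.197478; k3 = (0.817696, -0.648342, -1.058975, 0.717593)
  k4: at (s, t) = (-0.574939, -0.636650), (ds/dtau, dt/dtau) = (0.763802, -0.612167); Gamma_sss = -0.479793, Gamma_sst = -2.546146, Gamma_stt = -3.148073, Gamma_tss = 0.652991, Gamma_tst = 1.968602, Gamma_ttt = 2.061974; k4 = (0.763802, -0.612167, -0.921383, 0.687264)
  Y <- Y + (h/6)(k1 + 2k2 + 2k3 + k4): s = -0.5752, t = -0.6366, ds/dtau = 0.7647, dt/dtau = -0.6129
step 3:
  k1: at (s, t) = (-0.575205, -0.636637), (ds/dtau, dt/dtau) = (0.764699, -0.612935); Gamma_sss = -0.480264, Gamma_sst = -2.547006, Gamma_stt = -3.148718, Gamma_tss = 0.653459, Gamma_tst = 1.969236, Gamma_ttt = 2.063215; k1 = (0.764699, -0.612935, -0.923838, 0.688757)
  k2: at (s, t) = (-0.536970, -0.667284), (ds/dtau, dt/dtau) = (0.718507, -0.578497); Gamma_sss = -0.480891, Gamma_sst = -2.461878, Gamma_stt = -2.970892, Gamma_tss = 0.688070, Gamma_tst = 1.979777, Gamma_ttt = 1.927913; k2 = (0.718507, -0.578497, -0.804084, 0.645395)
  k3: at (s, t) = (-0.539280, -0.665562), (ds/dtau, dt/dtau) = (0.724495, -0.580665); Gamma_sss = -0.481422, Gamma_sst = -2.467562, Gamma_stt = -2.981025, Gamma_tss = 0.686797, Gamma_tst = 1.980304, Gamma_ttt = 1.936412; k3 = (0.724495, -0.580665, -0.818339, 0.652785)
  k4: at (s, t) = (-0.502756, -0.694703), (ds/dtau, dt/dtau) = (0.682865, -0.547656); Gamma_sss = -0.473936, Gamma_sst = -2.375885, Gamma_stt = -2.818806, Gamma_tss = 0.708701, Gamma_tst = 1.969749, Gamma_ttt = 1.803777; k4 = (0.682865, -0.547656, -0.710610, 0.601803)
  Y <- Y + (h/6)(k1 + 2k2 + 2k3 + k4): s = -0.5030, t = -0.6946, ds/dtau = 0.6834, dt/dtau = -0.5482
step 4:
  k1: at (s, t) = (-0.502979, -0.694619), (ds/dtau, dt/dtau) = (0.683378, -0.548153); Gamma_sss = -0.474186, Gamma_sst = -2.376547, Gamma_stt = -2.819467, Gamma_tss = 0.708901, Gamma_tst = 1.970161, Gamma_ttt = 1.804684; k1 = (0.683378, -0.548153, -0.711870, 0.602710)
  k2: at (s, t) = (-0.468810, -0.722026), (ds/dtau, dt/dtau) = (0.647784, -0.518017); Gamma_sss = -0.462117, Gamma_sst = -2.285659, Gamma_stt = -2.676382, Gamma_tss = 0.721355, Gamma_tst = 1.946029, Gamma_ttt = 1.681690; k2 = (0.647784, -0.518017, -0.621866, 0.552066)
  k3: at (s, t) = (-0.470590, -0.720520), (ds/dtau, dt/dtau) = (0.652284, -0.520550); Gamma_sss = -0.462710, Gamma_sst = -2.290417, Gamma_stt = -2.683848, Gamma_tss = 0.720650, Gamma_tst = 1.947359, Gamma_ttt = 1.687961; k3 = (0.652284, -0.520550, -0.631287, 0.558429)
  k4: at (s, t) = (-0.437750, -0.746674), (ds/dtau, dt/dtau) = (0.620249, -0.492310); Gamma_sss = -0.447538, Gamma_sst = -2.201213, Gamma_stt = -2.555877, Gamma_tss = 0.725948, Gamma_tst = 1.913997, Gamma_ttt = 1.572811; k4 = (0.620249, -0.492310, -0.552664, 0.508417)
  Y <- Y + (h/6)(k1 + 2k2 + 2k3 + k4): s = -0.4379, t = -0.7466, ds/dtau = 0.6205, dt/dtau = -0.4926


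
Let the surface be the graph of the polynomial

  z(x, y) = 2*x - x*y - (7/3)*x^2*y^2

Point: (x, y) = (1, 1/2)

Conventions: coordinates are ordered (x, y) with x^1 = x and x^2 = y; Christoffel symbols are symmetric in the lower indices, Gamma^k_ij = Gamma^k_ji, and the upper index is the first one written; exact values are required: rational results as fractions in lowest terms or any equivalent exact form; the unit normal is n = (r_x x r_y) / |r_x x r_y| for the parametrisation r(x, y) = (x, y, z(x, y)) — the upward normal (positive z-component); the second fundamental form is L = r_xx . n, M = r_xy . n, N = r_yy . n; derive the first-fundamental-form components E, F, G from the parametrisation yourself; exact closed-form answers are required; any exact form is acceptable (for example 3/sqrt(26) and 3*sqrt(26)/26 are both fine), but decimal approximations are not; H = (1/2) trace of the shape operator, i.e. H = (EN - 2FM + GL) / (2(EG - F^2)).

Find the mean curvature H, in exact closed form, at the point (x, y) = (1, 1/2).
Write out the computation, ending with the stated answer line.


z_x = 1/3, z_y = -10/3, z_xx = -7/6, z_xy = -17/3, z_yy = -14/3
E = 10/9, F = -10/9, G = 109/9; answer radicand W^2 = 110/9
unnormalised second-form numerators: l = -7/6, m = -17/3, n = -14/3; L = l/sqrt(110/9), and similarly M = m/sqrt(W^2), N = n/sqrt(W^2)
H = (E*n - 2*F*m + G*l) / (2*(EG - F^2)*sqrt(W^2)); E*n - 2*F*m + G*l = -1723/54, EG - F^2 = 110/9, so H = (-1723/1320)/sqrt(110/9)

Answer: H = -1723*sqrt(110)/48400


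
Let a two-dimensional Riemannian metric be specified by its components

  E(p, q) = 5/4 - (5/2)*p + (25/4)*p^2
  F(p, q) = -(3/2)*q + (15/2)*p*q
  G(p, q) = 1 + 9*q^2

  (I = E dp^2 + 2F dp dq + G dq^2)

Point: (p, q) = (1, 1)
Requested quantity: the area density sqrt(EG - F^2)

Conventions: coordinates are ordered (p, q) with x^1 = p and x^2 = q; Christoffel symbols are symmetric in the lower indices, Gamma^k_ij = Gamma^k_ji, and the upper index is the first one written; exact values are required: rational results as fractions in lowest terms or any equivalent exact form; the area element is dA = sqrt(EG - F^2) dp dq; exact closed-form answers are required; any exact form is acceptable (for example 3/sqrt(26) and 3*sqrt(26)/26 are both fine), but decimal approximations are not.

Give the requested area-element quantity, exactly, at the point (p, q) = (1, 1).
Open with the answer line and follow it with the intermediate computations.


Answer: sqrt(EG - F^2) = sqrt(14)

E = 5, F = 6, G = 10; EG - F^2 = 14


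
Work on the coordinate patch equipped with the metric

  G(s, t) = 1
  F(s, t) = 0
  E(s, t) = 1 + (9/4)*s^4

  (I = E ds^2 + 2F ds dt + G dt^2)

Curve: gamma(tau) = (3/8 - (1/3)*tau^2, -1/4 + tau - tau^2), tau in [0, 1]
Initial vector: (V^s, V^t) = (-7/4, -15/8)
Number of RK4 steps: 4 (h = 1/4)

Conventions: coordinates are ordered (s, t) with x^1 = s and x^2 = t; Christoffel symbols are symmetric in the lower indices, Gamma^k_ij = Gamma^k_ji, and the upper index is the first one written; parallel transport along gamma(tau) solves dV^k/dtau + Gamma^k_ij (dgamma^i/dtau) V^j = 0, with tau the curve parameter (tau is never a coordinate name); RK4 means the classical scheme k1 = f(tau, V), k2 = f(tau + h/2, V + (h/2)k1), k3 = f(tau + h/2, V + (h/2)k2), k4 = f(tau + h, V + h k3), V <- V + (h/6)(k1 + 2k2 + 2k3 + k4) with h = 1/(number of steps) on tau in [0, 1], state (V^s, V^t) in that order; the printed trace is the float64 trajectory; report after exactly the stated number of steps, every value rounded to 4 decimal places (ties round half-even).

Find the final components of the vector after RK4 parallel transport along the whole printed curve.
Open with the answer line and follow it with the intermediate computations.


Answer: V^s = -1.7885, V^t = -1.8750

gamma'(tau) = (-(2/3)*tau, 1 - 2*tau); f(tau, V)^k = -Gamma^k_ij(gamma(tau)) gamma'^i(tau) V^j; h = 1/4; intermediate values shown to 6 dp
curve data and Christoffel symbols at the stage parameters:
  tau = 0.000000: gamma = (0.375000, -0.250000), gamma' = (0.000000, 1.000000); Gamma_sss = 0.227196, Gamma_sst = 0.000000, Gamma_stt = 0.000000, Gamma_tss = 0.000000, Gamma_tst = 0.000000, Gamma_ttt = 0.000000
  tau = 0.125000: gamma = (0.369792, -0.140625), gamma' = (-0.083333, 0.750000); Gamma_sss = 0.218366, Gamma_sst = 0.000000, Gamma_stt = 0.000000, Gamma_tss = 0.000000, Gamma_tst = 0.000000, Gamma_ttt = 0.000000
  tau = 0.250000: gamma = (0.354167, -0.062500), gamma' = (-0.166667, 0.500000); Gamma_sss = 0.193075, Gamma_sst = 0.000000, Gamma_stt = 0.000000, Gamma_tss = 0.000000, Gamma_tst = 0.000000, Gamma_ttt = 0.000000
  tau = 0.375000: gamma = (0.328125, -0.015625), gamma' = (-0.250000, 0.250000); Gamma_sss = 0.154935, Gamma_sst = 0.000000, Gamma_stt = 0.000000, Gamma_tss = 0.000000, Gamma_tst = 0.000000, Gamma_ttt = 0.000000
  tau = 0.500000: gamma = (0.291667, 0.000000), gamma' = (-0.333333, 0.000000); Gamma_sss = 0.109865, Gamma_sst = 0.000000, Gamma_stt = 0.000000, Gamma_tss = 0.000000, Gamma_tst = 0.000000, Gamma_ttt = 0.000000
  tau = 0.625000: gamma = (0.244792, -0.015625), gamma' = (-0.416667, -0.250000); Gamma_sss = 0.065480, Gamma_sst = 0.000000, Gamma_stt = 0.000000, Gamma_tss = 0.000000, Gamma_tst = 0.000000, Gamma_ttt = 0.000000
  tau = 0.750000: gamma = (0.187500, -0.062500), gamma' = (-0.500000, -0.500000); Gamma_sss = 0.029581, Gamma_sst = 0.000000, Gamma_stt = 0.000000, Gamma_tss = 0.000000, Gamma_tst = 0.000000, Gamma_ttt = 0.000000
  tau = 0.875000: gamma = (0.119792, -0.140625), gamma' = (-0.583333, -0.750000); Gamma_sss = 0.007732, Gamma_sst = 0.000000, Gamma_stt = 0.000000, Gamma_tss = 0.000000, Gamma_tst = 0.000000, Gamma_ttt = 0.000000
  tau = 1.000000: gamma = (0.041667, -0.250000), gamma' = (-0.666667, -1.000000); Gamma_sss = 0.000326, Gamma_sst = 0.000000, Gamma_stt = 0.000000, Gamma_tss = 0.000000, Gamma_tst = 0.000000, Gamma_ttt = 0.000000
step 0: V^s = -1.7500, V^t = -1.8750
step 1: k1 = (0.000000, 0.000000), k2 = (-0.031845, 0.000000), k3 = (-0.031918, 0.000000), k4 = (-0.056570, 0.000000); V <- V + (h/6)(k1 + 2k2 + 2k3 + k4): V^s = -1.7577, V^t = -1.8750
step 2: k1 = (-0.056561, 0.000000), k2 = (-0.068355, 0.000000), k3 = (-0.068412, 0.000000), k4 = (-0.064995, 0.000000); V <- V + (h/6)(k1 + 2k2 + 2k3 + k4): V^s = -1.7741, V^t = -1.8750
step 3: k1 = (-0.064972, 0.000000), k2 = (-0.048626, 0.000000), k3 = (-0.048570, 0.000000), k4 = (-0.026420, 0.000000); V <- V + (h/6)(k1 + 2k2 + 2k3 + k4): V^s = -1.7860, V^t = -1.8750
step 4: k1 = (-0.026416, 0.000000), k2 = (-0.008071, 0.000000), k3 = (-0.008060, 0.000000), k4 = (-0.000388, 0.000000); V <- V + (h/6)(k1 + 2k2 + 2k3 + k4): V^s = -1.7885, V^t = -1.8750


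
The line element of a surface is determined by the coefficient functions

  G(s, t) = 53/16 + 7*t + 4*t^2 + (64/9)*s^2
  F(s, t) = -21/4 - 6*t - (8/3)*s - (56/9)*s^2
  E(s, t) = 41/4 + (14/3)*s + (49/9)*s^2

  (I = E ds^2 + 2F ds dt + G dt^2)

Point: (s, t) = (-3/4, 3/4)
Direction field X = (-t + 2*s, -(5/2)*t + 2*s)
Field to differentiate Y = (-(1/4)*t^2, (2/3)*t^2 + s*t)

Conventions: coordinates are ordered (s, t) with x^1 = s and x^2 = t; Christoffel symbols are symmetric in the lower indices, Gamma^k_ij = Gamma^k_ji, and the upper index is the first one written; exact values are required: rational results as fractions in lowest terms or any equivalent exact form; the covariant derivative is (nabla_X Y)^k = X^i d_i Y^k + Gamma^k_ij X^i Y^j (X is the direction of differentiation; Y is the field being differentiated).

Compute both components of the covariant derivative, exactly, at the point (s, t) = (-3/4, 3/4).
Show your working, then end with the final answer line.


E = 157/16, F = -45/4, G = 237/16 at the point
E_s = -7/2, E_t = 0, F_s = 20/3, F_t = -6, G_s = -32/3, G_t = 13
EG - F^2 = 4809/256;  g^inv = (256/4809) * [[237/16, 45/4], [45/4, 157/16]]
first-kind symbols [ij,l] = (1/2)(d_i g_jl + d_j g_il - d_l g_ij): [ss,s] = E_s/2 = -7/4, [ss,t] = F_s - E_t/2 = 20/3, [st,s] = E_t/2 = 0, [st,t] = G_s/2 = -16/3, [tt,s] = F_t - G_s/2 = -2/3, [tt,t] = G_t/2 = 13/2
Gamma^s_ij = (G*[ij,s] - F*[ij,t])/(EG - F^2), Gamma^t_ij = (E*[ij,t] - F*[ij,s])/(EG - F^2)
Gamma_sss = 4188/1603, Gamma_sst = -5120/1603, Gamma_stt = 16192/4809, Gamma_tss = 35120/14427, Gamma_tst = -40192/14427, Gamma_ttt = 14408/4809
X = (-9/4, -27/8), Y = (-9/64, -3/16) at the point

Answer: (nabla_X Y)^s = 9963/7328, (nabla_X Y)^t = -17313/7328


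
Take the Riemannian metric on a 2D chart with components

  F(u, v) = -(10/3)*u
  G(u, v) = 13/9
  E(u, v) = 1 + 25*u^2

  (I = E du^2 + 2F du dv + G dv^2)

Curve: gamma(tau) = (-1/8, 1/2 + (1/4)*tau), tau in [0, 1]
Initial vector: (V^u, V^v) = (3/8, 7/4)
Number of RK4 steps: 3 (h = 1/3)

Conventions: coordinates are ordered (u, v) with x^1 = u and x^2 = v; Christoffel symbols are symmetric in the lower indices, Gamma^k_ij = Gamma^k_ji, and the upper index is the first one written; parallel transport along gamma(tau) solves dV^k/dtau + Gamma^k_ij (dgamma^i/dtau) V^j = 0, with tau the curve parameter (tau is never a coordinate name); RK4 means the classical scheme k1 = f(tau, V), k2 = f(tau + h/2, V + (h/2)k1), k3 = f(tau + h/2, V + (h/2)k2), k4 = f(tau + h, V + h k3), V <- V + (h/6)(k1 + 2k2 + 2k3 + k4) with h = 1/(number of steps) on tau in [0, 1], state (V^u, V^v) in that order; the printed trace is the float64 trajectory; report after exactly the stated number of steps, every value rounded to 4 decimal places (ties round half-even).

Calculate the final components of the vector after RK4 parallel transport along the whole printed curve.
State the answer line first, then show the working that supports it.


Answer: V^u = 0.3750, V^v = 1.7500

gamma'(tau) = (0, 1/4); f(tau, V)^k = -Gamma^k_ij(gamma(tau)) gamma'^i(tau) V^j; h = 1/3; intermediate values shown to 6 dp
curve data and Christoffel symbols at the stage parameters:
  tau = 0.000000: gamma = (-0.125000, 0.500000), gamma' = (0.000000, 0.250000); Gamma_uuu = -1.702933, Gamma_uuv = 0.000000, Gamma_uvv = 0.000000, Gamma_vuu = -1.816462, Gamma_vuv = 0.000000, Gamma_vvv = 0.000000
  tau = 0.166667: gamma = (-0.125000, 0.541667), gamma' = (0.000000, 0.250000); Gamma_uuu = -1.702933, Gamma_uuv = 0.000000, Gamma_uvv = 0.000000, Gamma_vuu = -1.816462, Gamma_vuv = 0.000000, Gamma_vvv = 0.000000
  tau = 0.333333: gamma = (-0.125000, 0.583333), gamma' = (0.000000, 0.250000); Gamma_uuu = -1.702933, Gamma_uuv = 0.000000, Gamma_uvv = 0.000000, Gamma_vuu = -1.816462, Gamma_vuv = 0.000000, Gamma_vvv = 0.000000
  tau = 0.500000: gamma = (-0.125000, 0.625000), gamma' = (0.000000, 0.250000); Gamma_uuu = -1.702933, Gamma_uuv = 0.000000, Gamma_uvv = 0.000000, Gamma_vuu = -1.816462, Gamma_vuv = 0.000000, Gamma_vvv = 0.000000
  tau = 0.666667: gamma = (-0.125000, 0.666667), gamma' = (0.000000, 0.250000); Gamma_uuu = -1.702933, Gamma_uuv = 0.000000, Gamma_uvv = 0.000000, Gamma_vuu = -1.816462, Gamma_vuv = 0.000000, Gamma_vvv = 0.000000
  tau = 0.833333: gamma = (-0.125000, 0.708333), gamma' = (0.000000, 0.250000); Gamma_uuu = -1.702933, Gamma_uuv = 0.000000, Gamma_uvv = 0.000000, Gamma_vuu = -1.816462, Gamma_vuv = 0.000000, Gamma_vvv = 0.000000
  tau = 1.000000: gamma = (-0.125000, 0.750000), gamma' = (0.000000, 0.250000); Gamma_uuu = -1.702933, Gamma_uuv = 0.000000, Gamma_uvv = 0.000000, Gamma_vuu = -1.816462, Gamma_vuv = 0.000000, Gamma_vvv = 0.000000
step 0: V^u = 0.3750, V^v = 1.7500
step 1: k1 = (0.000000, 0.000000), k2 = (0.000000, 0.000000), k3 = (0.000000, 0.000000), k4 = (0.000000, 0.000000); V <- V + (h/6)(k1 + 2k2 + 2k3 + k4): V^u = 0.3750, V^v = 1.7500
step 2: k1 = (0.000000, 0.000000), k2 = (0.000000, 0.000000), k3 = (0.000000, 0.000000), k4 = (0.000000, 0.000000); V <- V + (h/6)(k1 + 2k2 + 2k3 + k4): V^u = 0.3750, V^v = 1.7500
step 3: k1 = (0.000000, 0.000000), k2 = (0.000000, 0.000000), k3 = (0.000000, 0.000000), k4 = (0.000000, 0.000000); V <- V + (h/6)(k1 + 2k2 + 2k3 + k4): V^u = 0.3750, V^v = 1.7500


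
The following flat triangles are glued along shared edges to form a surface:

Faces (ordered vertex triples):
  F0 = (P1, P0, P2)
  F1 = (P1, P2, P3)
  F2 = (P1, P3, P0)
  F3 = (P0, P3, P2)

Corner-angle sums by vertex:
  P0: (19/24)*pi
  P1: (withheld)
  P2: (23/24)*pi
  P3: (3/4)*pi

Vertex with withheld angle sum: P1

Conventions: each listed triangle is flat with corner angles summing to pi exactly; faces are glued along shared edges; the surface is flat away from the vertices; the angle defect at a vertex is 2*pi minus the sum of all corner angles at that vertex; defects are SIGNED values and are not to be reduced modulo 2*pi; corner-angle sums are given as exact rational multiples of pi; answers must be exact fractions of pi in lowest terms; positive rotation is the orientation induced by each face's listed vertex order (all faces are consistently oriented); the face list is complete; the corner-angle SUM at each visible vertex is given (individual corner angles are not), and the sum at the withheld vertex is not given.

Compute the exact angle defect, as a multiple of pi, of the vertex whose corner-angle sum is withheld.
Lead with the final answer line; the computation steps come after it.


Answer: defect(P1) = pi/2

V = 4, E = 6, F = 4; chi = V - E + F = 2
Gauss-Bonnet: total defect = 2*pi*chi = 4*pi; visible defects sum to (7/2)*pi


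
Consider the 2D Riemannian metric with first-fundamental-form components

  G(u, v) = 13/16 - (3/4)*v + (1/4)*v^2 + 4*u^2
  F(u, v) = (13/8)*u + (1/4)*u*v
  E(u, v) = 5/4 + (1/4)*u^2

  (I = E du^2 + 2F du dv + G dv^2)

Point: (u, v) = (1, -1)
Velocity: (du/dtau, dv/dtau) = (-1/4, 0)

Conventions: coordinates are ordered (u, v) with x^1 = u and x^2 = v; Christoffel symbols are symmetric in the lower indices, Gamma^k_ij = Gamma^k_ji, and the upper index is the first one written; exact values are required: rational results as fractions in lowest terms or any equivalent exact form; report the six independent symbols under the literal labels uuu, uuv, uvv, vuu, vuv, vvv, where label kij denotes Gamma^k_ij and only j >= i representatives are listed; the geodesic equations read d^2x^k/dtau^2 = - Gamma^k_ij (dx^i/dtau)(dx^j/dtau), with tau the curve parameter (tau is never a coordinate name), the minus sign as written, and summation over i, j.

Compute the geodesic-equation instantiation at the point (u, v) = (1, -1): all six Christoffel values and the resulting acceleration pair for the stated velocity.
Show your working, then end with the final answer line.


E = 3/2, F = 11/8, G = 93/16 at the point
E_u = 1/2, E_v = 0, F_u = 11/8, F_v = 1/4, G_u = 8, G_v = -5/4
EG - F^2 = 437/64;  g^inv = (64/437) * [[93/16, -11/8], [-11/8, 3/2]]
first-kind symbols [ij,l] = (1/2)(d_i g_jl + d_j g_il - d_l g_ij): [uu,u] = E_u/2 = 1/4, [uu,v] = F_u - E_v/2 = 11/8, [uv,u] = E_v/2 = 0, [uv,v] = G_u/2 = 4, [vv,u] = F_v - G_u/2 = -15/4, [vv,v] = G_v/2 = -5/8
Gamma^u_ij = (G*[ij,u] - F*[ij,v])/(EG - F^2), Gamma^v_ij = (E*[ij,v] - F*[ij,u])/(EG - F^2)
Gamma_uuu = -28/437, Gamma_uuv = -352/437, Gamma_uvv = -1340/437, Gamma_vuu = 110/437, Gamma_vuv = 384/437, Gamma_vvv = 270/437
d^2u/dtau^2 = -(Gamma_uuu*(-1/4)^2 + 2*Gamma_uuv*(-1/4)*(0) + Gamma_uvv*(0)^2) = 7/1748
d^2v/dtau^2 = -(Gamma_vuu*(-1/4)^2 + 2*Gamma_vuv*(-1/4)*(0) + Gamma_vvv*(0)^2) = -55/3496

Answer: Gamma_uuu = -28/437, Gamma_uuv = -352/437, Gamma_uvv = -1340/437, Gamma_vuu = 110/437, Gamma_vuv = 384/437, Gamma_vvv = 270/437; accelerations (d^2u/dtau^2, d^2v/dtau^2) = (7/1748, -55/3496)


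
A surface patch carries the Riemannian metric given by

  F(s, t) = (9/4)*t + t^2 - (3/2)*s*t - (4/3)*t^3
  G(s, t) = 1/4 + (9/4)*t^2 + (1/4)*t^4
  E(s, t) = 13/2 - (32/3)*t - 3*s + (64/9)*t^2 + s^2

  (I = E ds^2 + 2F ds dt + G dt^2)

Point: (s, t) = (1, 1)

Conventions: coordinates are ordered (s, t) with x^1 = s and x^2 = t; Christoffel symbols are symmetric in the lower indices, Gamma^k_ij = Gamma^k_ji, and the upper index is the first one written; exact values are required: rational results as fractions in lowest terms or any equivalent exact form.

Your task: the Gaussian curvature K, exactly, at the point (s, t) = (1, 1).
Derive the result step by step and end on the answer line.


E = 17/18, F = 5/12, G = 11/4, EG - F^2 = 349/144 at the point
E_s = -1, E_t = 32/9, F_s = -3/2, F_t = -5/4, G_s = 0, G_t = 11/2
E_tt = 128/9, F_st = -3/2, G_ss = 0
Evaluate Brioschi's two determinant matrices M1, M2 and divide by (EG - F^2)^2.
M1 = [[-E_tt/2 + F_st - G_ss/2, E_s/2, F_s - E_t/2], [F_t - G_s/2, E, F], [G_t/2, F, G]] = [[-155/18, -1/2, -59/18], [-5/4, 17/18, 5/12], [11/4, 5/12, 11/4]]; det M1 = -4193/324
M2 = [[0, E_t/2, G_s/2], [E_t/2, E, F], [G_s/2, F, G]] = [[0, 16/9, 0], [16/9, 17/18, 5/12], [0, 5/12, 11/4]]; det M2 = -704/81
det M1 - det M2 = -17/4; K = -17/4 / (349/144)^2 = -88128/121801

Answer: K = -88128/121801


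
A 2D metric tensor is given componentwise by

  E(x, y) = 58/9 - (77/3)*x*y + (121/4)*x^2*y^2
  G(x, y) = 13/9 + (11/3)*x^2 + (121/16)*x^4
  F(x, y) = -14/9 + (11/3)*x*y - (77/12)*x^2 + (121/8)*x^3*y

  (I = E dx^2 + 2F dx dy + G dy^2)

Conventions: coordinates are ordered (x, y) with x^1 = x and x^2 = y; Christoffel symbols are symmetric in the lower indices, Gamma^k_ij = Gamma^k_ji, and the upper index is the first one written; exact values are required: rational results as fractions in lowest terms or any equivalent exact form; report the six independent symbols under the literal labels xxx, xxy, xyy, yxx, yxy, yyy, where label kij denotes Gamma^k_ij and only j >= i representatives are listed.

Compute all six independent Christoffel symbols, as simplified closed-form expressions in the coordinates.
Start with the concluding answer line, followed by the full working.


Answer: Gamma_xxx = (4356*x*y^2 - 1848*y)/(1089*x^4 + 4356*x^2*y^2 + 528*x^2 - 3696*x*y + 992), Gamma_xxy = (4356*x^2*y - 1848*x)/(1089*x^4 + 4356*x^2*y^2 + 528*x^2 - 3696*x*y + 992), Gamma_xyy = 0, Gamma_yxx = (2178*x^2*y + 528*y)/(1089*x^4 + 4356*x^2*y^2 + 528*x^2 - 3696*x*y + 992), Gamma_yxy = (2178*x^3 + 528*x)/(1089*x^4 + 4356*x^2*y^2 + 528*x^2 - 3696*x*y + 992), Gamma_yyy = 0

E = 58/9 - (77/3)*x*y + (121/4)*x^2*y^2; F = -14/9 + (11/3)*x*y - (77/12)*x^2 + (121/8)*x^3*y; G = 13/9 + (11/3)*x^2 + (121/16)*x^4
Gamma^k_ij = (1/2) g^{kl} (d_i g_jl + d_j g_il - d_l g_ij), with g^inv = (1/(EG-F^2)) [[G, -F], [-F, E]]
first partials: E_x = -(77/3)*y + (121/2)*x*y^2, E_y = -(77/3)*x + (121/2)*x^2*y, F_x = (11/3)*y - (77/6)*x + (363/8)*x^2*y, F_y = (11/3)*x + (121/8)*x^3, G_x = (22/3)*x + (121/4)*x^3, G_y = 0
D = EG - F^2 = 62/9 - (77/3)*x*y + (11/3)*x^2 + (121/4)*x^2*y^2 + (121/16)*x^4
expanded: Gamma^x_xx = (G E_x - 2F F_x + F E_y)/(2D), Gamma^x_xy = (G E_y - F G_x)/(2D), Gamma^x_yy = (2G F_y - G G_x - F G_y)/(2D), Gamma^y_xx = (2E F_x - E E_y - F E_x)/(2D), Gamma^y_xy = (E G_x - F E_y)/(2D), Gamma^y_yy = (E G_y - 2F F_y + F G_x)/(2D); substitute and cancel common factors


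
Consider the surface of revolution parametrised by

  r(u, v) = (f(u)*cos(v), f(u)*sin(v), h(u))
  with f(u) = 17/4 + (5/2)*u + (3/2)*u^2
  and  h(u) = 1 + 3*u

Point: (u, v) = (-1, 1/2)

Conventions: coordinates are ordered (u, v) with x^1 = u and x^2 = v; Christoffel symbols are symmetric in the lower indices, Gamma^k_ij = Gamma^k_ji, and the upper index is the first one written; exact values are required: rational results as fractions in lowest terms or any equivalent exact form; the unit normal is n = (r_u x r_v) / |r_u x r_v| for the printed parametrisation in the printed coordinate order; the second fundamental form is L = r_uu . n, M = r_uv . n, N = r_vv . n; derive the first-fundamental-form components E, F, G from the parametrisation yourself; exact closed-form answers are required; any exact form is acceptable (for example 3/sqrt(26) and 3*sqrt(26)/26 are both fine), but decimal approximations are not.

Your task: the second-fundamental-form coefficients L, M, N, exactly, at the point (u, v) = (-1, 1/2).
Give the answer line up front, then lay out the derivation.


Answer: L = -18*sqrt(37)/37, M = 0, N = 39*sqrt(37)/74

f = 13/4, f' = -1/2, f'' = 3, h' = 3, h'' = 0
E = 37/4, F = 0, G = 169/16; answer radicand W^2 = 37/4
unnormalised second-form numerators: l = -9, m = 0, n = 39/4; L = l/sqrt(37/4), and similarly M = m/sqrt(W^2), N = n/sqrt(W^2)


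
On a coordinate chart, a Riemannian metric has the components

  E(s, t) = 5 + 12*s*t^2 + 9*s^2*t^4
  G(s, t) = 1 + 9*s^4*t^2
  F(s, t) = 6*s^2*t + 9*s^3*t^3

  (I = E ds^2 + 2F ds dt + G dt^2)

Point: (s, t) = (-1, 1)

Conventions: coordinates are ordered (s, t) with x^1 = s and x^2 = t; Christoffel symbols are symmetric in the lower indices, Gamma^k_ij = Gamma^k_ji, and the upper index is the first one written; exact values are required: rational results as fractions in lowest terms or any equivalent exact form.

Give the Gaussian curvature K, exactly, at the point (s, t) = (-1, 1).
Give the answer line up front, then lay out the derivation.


Answer: K = -27/121

E = 2, F = -3, G = 10, EG - F^2 = 11 at the point
E_s = -6, E_t = 12, F_s = 15, F_t = -21, G_s = -36, G_t = 18
E_tt = 84, F_st = 69, G_ss = 108
Apply the Brioschi formula K = (det M1 - det M2)/(EG - F^2)^2 over the derivative matrices of E, F, G.
M1 = [[-E_tt/2 + F_st - G_ss/2, E_s/2, F_s - E_t/2], [F_t - G_s/2, E, F], [G_t/2, F, G]] = [[-27, -3, 9], [-3, 2, -3], [9, -3, 10]]; det M1 = -387
M2 = [[0, E_t/2, G_s/2], [E_t/2, E, F], [G_s/2, F, G]] = [[0, 6, -18], [6, 2, -3], [-18, -3, 10]]; det M2 = -360
det M1 - det M2 = -27; K = -27 / (11)^2 = -27/121


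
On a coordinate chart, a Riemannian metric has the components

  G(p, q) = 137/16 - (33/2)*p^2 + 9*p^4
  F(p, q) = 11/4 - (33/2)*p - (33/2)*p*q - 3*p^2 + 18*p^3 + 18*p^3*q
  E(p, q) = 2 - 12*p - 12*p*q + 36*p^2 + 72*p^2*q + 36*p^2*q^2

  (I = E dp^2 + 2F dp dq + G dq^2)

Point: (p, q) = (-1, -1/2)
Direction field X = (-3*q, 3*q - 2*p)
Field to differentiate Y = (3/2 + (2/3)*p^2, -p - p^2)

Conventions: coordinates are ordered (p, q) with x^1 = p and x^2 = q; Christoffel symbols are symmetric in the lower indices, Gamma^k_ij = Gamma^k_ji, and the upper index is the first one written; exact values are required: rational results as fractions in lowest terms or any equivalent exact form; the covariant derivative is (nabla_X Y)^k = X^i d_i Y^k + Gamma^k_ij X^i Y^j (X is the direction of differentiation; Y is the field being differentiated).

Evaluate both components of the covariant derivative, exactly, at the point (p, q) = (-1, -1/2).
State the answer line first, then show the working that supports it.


Answer: (nabla_X Y)^p = -58/21, (nabla_X Y)^q = 65/42

E = 17, F = -1, G = 17/16 at the point
E_p = -24, E_q = 48, F_p = 99/4, F_q = -3/2, G_p = -3, G_q = 0
EG - F^2 = 273/16;  g^inv = (16/273) * [[17/16, 1], [1, 17]]
first-kind symbols [ij,l] = (1/2)(d_i g_jl + d_j g_il - d_l g_ij): [pp,p] = E_p/2 = -12, [pp,q] = F_p - E_q/2 = 3/4, [pq,p] = E_q/2 = 24, [pq,q] = G_p/2 = -3/2, [qq,p] = F_q - G_p/2 = 0, [qq,q] = G_q/2 = 0
Gamma^p_ij = (G*[ij,p] - F*[ij,q])/(EG - F^2), Gamma^q_ij = (E*[ij,q] - F*[ij,p])/(EG - F^2)
Gamma_ppp = -64/91, Gamma_ppq = 128/91, Gamma_pqq = 0, Gamma_qpp = 4/91, Gamma_qpq = -8/91, Gamma_qqq = 0
X = (3/2, 1/2), Y = (13/6, 0) at the point


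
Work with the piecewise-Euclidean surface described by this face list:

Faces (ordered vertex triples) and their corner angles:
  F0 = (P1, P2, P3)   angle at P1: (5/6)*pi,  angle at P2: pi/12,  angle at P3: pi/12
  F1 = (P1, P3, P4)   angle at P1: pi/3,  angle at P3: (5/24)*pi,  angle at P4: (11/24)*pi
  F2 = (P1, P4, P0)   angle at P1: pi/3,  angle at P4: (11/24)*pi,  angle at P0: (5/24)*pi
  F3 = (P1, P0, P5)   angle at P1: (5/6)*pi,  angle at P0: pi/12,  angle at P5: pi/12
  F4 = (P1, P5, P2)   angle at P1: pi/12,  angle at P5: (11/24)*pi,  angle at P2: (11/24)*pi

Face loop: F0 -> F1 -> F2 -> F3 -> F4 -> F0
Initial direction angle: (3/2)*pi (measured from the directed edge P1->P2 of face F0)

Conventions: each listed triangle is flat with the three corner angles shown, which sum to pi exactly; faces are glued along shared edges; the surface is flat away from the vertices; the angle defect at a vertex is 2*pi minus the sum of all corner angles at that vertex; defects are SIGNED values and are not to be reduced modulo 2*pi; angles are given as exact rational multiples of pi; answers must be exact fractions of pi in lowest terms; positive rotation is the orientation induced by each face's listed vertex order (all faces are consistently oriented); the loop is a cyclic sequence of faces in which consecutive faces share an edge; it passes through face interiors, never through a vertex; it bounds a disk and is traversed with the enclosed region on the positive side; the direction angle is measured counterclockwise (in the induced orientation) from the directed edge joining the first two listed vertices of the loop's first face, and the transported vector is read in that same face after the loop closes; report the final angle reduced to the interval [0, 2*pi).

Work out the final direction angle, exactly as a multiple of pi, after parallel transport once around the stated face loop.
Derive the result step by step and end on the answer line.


enclosed vertex P1: corner angles sum to (29/12)*pi, defect = 2*pi - (29/12)*pi = (-5/12)*pi
transport around the loop rotates by the sum of enclosed defects; add to the initial angle mod 2*pi
final angle = (3/2)*pi - (5/12)*pi = (13/12)*pi (mod 2*pi)

Answer: final direction angle = (13/12)*pi


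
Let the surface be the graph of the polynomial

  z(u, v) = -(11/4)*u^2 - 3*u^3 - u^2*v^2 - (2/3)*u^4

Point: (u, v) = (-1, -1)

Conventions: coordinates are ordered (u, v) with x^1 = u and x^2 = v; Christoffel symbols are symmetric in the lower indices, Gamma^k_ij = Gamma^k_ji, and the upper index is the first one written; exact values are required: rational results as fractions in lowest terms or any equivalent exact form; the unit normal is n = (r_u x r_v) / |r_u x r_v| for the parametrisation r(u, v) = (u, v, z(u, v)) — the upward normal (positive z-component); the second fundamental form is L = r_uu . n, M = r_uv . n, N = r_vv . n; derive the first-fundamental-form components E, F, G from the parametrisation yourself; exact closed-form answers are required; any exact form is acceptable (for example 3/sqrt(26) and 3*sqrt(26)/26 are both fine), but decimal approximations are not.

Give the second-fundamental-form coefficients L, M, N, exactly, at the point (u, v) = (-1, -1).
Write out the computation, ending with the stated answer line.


z_u = 7/6, z_v = 2, z_uu = 5/2, z_uv = -4, z_vv = -2
E = 85/36, F = 7/3, G = 5; answer radicand W^2 = 229/36
unnormalised second-form numerators: l = 5/2, m = -4, n = -2; L = l/sqrt(229/36), and similarly M = m/sqrt(W^2), N = n/sqrt(W^2)

Answer: L = 15*sqrt(229)/229, M = -24*sqrt(229)/229, N = -12*sqrt(229)/229


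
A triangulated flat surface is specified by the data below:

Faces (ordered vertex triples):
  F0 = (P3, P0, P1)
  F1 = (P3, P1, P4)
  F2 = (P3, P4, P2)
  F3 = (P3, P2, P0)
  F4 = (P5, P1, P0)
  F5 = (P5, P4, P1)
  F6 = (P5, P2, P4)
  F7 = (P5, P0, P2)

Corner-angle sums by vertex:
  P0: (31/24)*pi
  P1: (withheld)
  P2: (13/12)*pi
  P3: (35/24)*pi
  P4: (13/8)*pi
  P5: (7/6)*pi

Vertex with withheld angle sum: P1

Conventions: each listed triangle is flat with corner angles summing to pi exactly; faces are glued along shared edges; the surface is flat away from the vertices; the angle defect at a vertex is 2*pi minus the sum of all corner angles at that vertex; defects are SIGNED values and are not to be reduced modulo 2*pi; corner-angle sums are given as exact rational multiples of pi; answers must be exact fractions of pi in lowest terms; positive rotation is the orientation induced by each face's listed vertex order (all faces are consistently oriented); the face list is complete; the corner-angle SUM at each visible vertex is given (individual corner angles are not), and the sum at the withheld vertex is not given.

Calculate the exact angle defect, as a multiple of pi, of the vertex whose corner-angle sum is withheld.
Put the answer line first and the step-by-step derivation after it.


Answer: defect(P1) = (5/8)*pi

V = 6, E = 12, F = 8; chi = V - E + F = 2
Gauss-Bonnet: total defect = 2*pi*chi = 4*pi; visible defects sum to (27/8)*pi


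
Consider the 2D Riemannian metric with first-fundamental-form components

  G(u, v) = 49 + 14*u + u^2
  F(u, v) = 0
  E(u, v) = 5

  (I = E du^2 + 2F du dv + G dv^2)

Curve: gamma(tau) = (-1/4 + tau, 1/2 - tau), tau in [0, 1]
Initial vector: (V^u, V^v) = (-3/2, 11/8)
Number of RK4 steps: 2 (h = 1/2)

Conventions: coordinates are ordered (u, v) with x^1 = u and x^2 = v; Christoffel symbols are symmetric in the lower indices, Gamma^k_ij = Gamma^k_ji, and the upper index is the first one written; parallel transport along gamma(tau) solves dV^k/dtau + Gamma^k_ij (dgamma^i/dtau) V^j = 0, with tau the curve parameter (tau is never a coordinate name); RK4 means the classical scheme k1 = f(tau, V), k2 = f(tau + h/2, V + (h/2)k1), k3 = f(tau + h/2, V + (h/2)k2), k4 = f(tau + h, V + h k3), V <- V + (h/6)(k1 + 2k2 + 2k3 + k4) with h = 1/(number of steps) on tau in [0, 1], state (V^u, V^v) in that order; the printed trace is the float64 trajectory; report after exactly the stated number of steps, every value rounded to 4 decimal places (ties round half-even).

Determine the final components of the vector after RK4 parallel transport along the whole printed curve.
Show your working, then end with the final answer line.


gamma'(tau) = (1, -1); f(tau, V)^k = -Gamma^k_ij(gamma(tau)) gamma'^i(tau) V^j; h = 1/2; intermediate values shown to 6 dp
curve data and Christoffel symbols at the stage parameters:
  tau = 0.000000: gamma = (-0.250000, 0.500000), gamma' = (1.000000, -1.000000); Gamma_uuu = 0.000000, Gamma_uuv = 0.000000, Gamma_uvv = -1.350000, Gamma_vuu = 0.000000, Gamma_vuv = 0.148148, Gamma_vvv = 0.000000
  tau = 0.250000: gamma = (0.000000, 0.250000), gamma' = (1.000000, -1.000000); Gamma_uuu = 0.000000, Gamma_uuv = 0.000000, Gamma_uvv = -1.400000, Gamma_vuu = 0.000000, Gamma_vuv = 0.142857, Gamma_vvv = 0.000000
  tau = 0.500000: gamma = (0.250000, 0.000000), gamma' = (1.000000, -1.000000); Gamma_uuu = 0.000000, Gamma_uuv = 0.000000, Gamma_uvv = -1.450000, Gamma_vuu = 0.000000, Gamma_vuv = 0.137931, Gamma_vvv = 0.000000
  tau = 0.750000: gamma = (0.500000, -0.250000), gamma' = (1.000000, -1.000000); Gamma_uuu = 0.000000, Gamma_uuv = 0.000000, Gamma_uvv = -1.500000, Gamma_vuu = 0.000000, Gamma_vuv = 0.133333, Gamma_vvv = 0.000000
  tau = 1.000000: gamma = (0.750000, -0.500000), gamma' = (1.000000, -1.000000); Gamma_uuu = 0.000000, Gamma_uuv = 0.000000, Gamma_uvv = -1.550000, Gamma_vuu = 0.000000, Gamma_vuv = 0.129032, Gamma_vvv = 0.000000
step 0: V^u = -1.5000, V^v = 1.3750
step 1: k1 = (-1.856250, -0.425926), k2 = (-1.775926, -0.461797), k3 = (-1.763371, -0.457647), k4 = (-1.661956, -0.486602); V <- V + (h/6)(k1 + 2k2 + 2k3 + k4): V^u = -2.3831, V^v = 1.1457
step 2: k1 = (-1.661287, -0.486729), k2 = (-1.536050, -0.509656), k3 = (-1.527452, -0.504717), k4 = (-1.384703, -0.521310); V <- V + (h/6)(k1 + 2k2 + 2k3 + k4): V^u = -3.1475, V^v = 0.8926

Answer: V^u = -3.1475, V^v = 0.8926
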